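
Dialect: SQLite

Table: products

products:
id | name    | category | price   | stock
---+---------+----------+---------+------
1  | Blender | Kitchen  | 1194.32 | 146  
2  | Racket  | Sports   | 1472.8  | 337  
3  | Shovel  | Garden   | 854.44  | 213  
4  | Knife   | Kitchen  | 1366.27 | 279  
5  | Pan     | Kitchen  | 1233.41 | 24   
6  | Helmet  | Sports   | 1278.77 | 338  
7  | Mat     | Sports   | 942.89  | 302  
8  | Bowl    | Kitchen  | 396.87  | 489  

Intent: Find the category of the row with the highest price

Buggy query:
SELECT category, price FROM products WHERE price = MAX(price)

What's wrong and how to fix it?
Bug: MAX(price) is an aggregate and cannot be used directly in WHERE

Fix: Use a subquery: WHERE price = (SELECT MAX(price) FROM products)

Corrected query:
SELECT category, price FROM products WHERE price = (SELECT MAX(price) FROM products)

Result:
category | price 
---------+-------
Sports   | 1472.8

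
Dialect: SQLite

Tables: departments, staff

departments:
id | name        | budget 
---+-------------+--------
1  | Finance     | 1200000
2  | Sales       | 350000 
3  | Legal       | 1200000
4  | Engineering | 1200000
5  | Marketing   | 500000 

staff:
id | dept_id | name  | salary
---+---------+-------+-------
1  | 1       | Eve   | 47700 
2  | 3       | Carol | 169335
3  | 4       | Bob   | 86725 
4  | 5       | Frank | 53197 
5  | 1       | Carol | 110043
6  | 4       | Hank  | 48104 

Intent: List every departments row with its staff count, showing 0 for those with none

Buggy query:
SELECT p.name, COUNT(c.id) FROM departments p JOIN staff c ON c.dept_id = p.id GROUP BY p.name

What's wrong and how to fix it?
Bug: INNER JOIN drops departments rows that have no matching staff rows

Fix: Switch to LEFT JOIN to retain unmatched parent rows

Corrected query:
SELECT p.name, COUNT(c.id) FROM departments p LEFT JOIN staff c ON c.dept_id = p.id GROUP BY p.name

Result:
name        | COUNT(c.id)
------------+------------
Engineering | 2          
Finance     | 2          
Legal       | 1          
Marketing   | 1          
Sales       | 0          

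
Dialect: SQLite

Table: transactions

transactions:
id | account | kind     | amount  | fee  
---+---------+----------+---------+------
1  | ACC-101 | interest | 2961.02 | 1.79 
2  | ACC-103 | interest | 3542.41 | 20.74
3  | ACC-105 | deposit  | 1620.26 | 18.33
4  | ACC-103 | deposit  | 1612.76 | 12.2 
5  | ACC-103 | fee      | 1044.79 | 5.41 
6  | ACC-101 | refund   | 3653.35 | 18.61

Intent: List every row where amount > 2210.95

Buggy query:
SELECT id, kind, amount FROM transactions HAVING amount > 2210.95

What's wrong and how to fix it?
Bug: HAVING filters the output of aggregation, but this query has no GROUP BY and no aggregate functions, so SQLite rejects it (HAVING clause on a non-aggregate query); the condition here is per row

Fix: Use WHERE for row-level filtering

Corrected query:
SELECT id, kind, amount FROM transactions WHERE amount > 2210.95

Result:
id | kind     | amount 
---+----------+--------
1  | interest | 2961.02
2  | interest | 3542.41
6  | refund   | 3653.35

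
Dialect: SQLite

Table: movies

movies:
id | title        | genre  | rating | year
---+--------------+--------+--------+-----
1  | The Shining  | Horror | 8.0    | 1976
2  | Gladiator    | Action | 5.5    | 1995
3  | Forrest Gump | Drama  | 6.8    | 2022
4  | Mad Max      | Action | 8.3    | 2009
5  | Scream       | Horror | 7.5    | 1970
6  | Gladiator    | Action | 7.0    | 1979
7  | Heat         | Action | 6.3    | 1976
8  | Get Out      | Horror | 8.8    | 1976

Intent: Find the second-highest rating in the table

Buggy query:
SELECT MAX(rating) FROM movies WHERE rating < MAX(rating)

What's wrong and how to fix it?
Bug: The inner MAX is an aggregate inside WHERE, which is not allowed

Fix: Compute the overall MAX in a subquery, then take MAX of rows below it

Corrected query:
SELECT MAX(rating) FROM movies WHERE rating < (SELECT MAX(rating) FROM movies)

Result:
MAX(rating)
-----------
8.3        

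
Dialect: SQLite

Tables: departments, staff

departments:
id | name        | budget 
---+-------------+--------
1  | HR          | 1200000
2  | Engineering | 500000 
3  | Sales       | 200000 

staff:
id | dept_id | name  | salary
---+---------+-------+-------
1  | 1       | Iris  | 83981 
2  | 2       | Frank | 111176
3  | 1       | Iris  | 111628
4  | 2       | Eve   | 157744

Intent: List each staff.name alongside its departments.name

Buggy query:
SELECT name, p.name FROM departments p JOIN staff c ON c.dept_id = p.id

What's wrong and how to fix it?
Bug: Both tables have a 'name' column; the unqualified reference is ambiguous

Fix: Qualify the column with its table alias (c.name)

Corrected query:
SELECT c.name, p.name FROM departments p JOIN staff c ON c.dept_id = p.id

Result:
name  | name       
------+------------
Iris  | HR         
Frank | Engineering
Iris  | HR         
Eve   | Engineering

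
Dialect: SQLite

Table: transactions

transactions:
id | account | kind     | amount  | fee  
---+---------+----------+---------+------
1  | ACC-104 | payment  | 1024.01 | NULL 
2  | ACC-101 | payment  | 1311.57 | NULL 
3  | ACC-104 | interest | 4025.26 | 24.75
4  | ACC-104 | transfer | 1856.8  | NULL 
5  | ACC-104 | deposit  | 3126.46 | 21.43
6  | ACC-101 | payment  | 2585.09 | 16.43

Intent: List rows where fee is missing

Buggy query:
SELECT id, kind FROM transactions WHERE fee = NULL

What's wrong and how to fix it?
Bug: Comparing to NULL with '=' never matches; NULL = NULL is unknown, not true

Fix: Replace '= NULL' with 'IS NULL'

Corrected query:
SELECT id, kind FROM transactions WHERE fee IS NULL

Result:
id | kind    
---+---------
1  | payment 
2  | payment 
4  | transfer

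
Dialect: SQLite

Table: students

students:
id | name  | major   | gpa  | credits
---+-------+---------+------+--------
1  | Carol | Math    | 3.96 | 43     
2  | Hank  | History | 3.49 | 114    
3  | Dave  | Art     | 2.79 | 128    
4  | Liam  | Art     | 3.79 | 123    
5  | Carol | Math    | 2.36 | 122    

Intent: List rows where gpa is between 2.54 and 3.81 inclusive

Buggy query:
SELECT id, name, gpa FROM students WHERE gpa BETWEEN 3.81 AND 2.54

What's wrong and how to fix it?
Bug: BETWEEN expects the lower bound first; with 3.81 AND 2.54 the range is empty

Fix: Write BETWEEN 2.54 AND 3.81

Corrected query:
SELECT id, name, gpa FROM students WHERE gpa BETWEEN 2.54 AND 3.81

Result:
id | name | gpa 
---+------+-----
2  | Hank | 3.49
3  | Dave | 2.79
4  | Liam | 3.79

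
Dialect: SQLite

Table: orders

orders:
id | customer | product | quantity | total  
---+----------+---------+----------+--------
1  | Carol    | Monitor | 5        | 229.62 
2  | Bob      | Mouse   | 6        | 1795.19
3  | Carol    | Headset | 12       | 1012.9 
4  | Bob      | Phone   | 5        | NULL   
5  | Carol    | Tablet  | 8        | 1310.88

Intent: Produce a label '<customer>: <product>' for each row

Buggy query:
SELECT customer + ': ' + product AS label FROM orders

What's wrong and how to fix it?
Bug: '+' is numeric addition; on text columns SQLite converts them to 0 instead of concatenating

Fix: Use the || operator for string concatenation

Corrected query:
SELECT customer || ': ' || product AS label FROM orders

Result:
label         
--------------
Carol: Monitor
Bob: Mouse    
Carol: Headset
Bob: Phone    
Carol: Tablet 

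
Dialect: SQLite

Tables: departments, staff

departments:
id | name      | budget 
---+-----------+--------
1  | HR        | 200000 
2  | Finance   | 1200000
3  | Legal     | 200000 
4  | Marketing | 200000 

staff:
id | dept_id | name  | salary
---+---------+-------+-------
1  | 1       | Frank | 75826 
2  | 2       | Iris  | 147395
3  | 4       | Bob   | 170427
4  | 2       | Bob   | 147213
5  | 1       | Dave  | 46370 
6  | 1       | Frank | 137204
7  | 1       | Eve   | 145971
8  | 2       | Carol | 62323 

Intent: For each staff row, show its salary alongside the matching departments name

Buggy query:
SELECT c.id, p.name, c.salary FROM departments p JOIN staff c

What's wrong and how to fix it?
Bug: Missing join condition: each staff row is matched to all departments rows instead of just its own

Fix: Add ON c.dept_id = p.id to the JOIN

Corrected query:
SELECT c.id, p.name, c.salary FROM departments p JOIN staff c ON c.dept_id = p.id

Result:
id | name      | salary
---+-----------+-------
1  | HR        | 75826 
2  | Finance   | 147395
3  | Marketing | 170427
4  | Finance   | 147213
5  | HR        | 46370 
6  | HR        | 137204
7  | HR        | 145971
8  | Finance   | 62323 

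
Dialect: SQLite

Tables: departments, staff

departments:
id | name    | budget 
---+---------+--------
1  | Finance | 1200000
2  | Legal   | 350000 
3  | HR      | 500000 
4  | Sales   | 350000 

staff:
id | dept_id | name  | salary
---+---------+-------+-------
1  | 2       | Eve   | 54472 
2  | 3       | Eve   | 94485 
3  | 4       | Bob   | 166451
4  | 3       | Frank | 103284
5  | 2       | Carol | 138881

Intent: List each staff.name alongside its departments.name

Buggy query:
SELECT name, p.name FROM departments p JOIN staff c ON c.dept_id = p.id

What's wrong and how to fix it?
Bug: Both tables have a 'name' column; the unqualified reference is ambiguous

Fix: Qualify the column with its table alias (c.name)

Corrected query:
SELECT c.name, p.name FROM departments p JOIN staff c ON c.dept_id = p.id

Result:
name  | name 
------+------
Eve   | Legal
Eve   | HR   
Bob   | Sales
Frank | HR   
Carol | Legal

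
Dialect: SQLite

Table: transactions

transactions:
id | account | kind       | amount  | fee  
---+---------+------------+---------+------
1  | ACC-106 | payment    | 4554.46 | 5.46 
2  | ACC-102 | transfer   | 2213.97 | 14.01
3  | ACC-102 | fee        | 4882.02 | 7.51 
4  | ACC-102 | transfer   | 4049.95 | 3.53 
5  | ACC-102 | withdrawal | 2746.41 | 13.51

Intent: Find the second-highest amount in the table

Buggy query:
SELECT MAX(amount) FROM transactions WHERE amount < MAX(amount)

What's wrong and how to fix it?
Bug: MAX(amount) on the right of the comparison is an aggregate-in-WHERE error

Fix: Put the inner MAX in a scalar subquery

Corrected query:
SELECT MAX(amount) FROM transactions WHERE amount < (SELECT MAX(amount) FROM transactions)

Result:
MAX(amount)
-----------
4554.46    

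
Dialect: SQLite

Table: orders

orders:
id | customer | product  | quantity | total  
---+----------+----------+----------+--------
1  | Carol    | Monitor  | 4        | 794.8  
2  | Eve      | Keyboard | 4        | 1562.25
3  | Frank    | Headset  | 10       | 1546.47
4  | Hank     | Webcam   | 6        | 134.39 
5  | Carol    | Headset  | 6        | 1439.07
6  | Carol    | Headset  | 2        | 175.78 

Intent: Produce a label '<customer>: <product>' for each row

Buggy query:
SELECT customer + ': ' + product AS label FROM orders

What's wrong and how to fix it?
Bug: SQLite uses || for string concatenation; + coerces text to numbers (yielding 0)

Fix: Use the || operator for string concatenation

Corrected query:
SELECT customer || ': ' || product AS label FROM orders

Result:
label         
--------------
Carol: Monitor
Eve: Keyboard 
Frank: Headset
Hank: Webcam  
Carol: Headset
Carol: Headset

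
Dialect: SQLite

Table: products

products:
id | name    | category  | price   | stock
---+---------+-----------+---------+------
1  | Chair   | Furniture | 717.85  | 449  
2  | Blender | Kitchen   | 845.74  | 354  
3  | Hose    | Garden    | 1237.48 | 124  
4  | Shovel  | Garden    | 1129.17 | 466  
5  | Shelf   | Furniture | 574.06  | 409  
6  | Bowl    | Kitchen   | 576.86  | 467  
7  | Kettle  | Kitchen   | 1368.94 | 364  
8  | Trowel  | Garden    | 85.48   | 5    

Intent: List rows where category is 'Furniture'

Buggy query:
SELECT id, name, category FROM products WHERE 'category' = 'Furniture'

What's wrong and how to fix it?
Bug: Single quotes denote string literals in SQL; the column name is being compared as a constant string

Fix: Reference the column as category without single quotes

Corrected query:
SELECT id, name, category FROM products WHERE category = 'Furniture'

Result:
id | name  | category 
---+-------+----------
1  | Chair | Furniture
5  | Shelf | Furniture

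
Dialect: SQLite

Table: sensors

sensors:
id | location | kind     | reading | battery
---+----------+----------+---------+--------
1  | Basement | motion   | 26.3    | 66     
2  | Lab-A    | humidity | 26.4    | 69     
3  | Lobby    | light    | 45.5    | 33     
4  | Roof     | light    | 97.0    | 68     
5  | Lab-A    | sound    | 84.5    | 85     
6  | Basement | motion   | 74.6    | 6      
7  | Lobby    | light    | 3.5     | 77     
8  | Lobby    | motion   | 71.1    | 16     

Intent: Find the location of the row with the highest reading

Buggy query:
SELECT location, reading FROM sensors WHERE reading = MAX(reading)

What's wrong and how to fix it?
Bug: MAX(reading) is an aggregate and cannot be used directly in WHERE

Fix: Wrap MAX in a scalar subquery so WHERE compares against a single value

Corrected query:
SELECT location, reading FROM sensors WHERE reading = (SELECT MAX(reading) FROM sensors)

Result:
location | reading
---------+--------
Roof     | 97     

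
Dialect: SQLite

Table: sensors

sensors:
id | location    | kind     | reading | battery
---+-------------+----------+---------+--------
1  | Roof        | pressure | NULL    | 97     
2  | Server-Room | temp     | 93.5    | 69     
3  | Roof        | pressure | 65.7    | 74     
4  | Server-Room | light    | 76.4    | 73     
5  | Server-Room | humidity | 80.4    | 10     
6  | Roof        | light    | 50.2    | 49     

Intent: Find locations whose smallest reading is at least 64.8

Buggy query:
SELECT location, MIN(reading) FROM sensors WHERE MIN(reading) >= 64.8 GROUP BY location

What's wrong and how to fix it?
Bug: MIN() in WHERE is a misuse of aggregate

Fix: Replace WHERE with HAVING after the GROUP BY

Corrected query:
SELECT location, MIN(reading) FROM sensors GROUP BY location HAVING MIN(reading) >= 64.8

Result:
location    | MIN(reading)
------------+-------------
Server-Room | 76.4        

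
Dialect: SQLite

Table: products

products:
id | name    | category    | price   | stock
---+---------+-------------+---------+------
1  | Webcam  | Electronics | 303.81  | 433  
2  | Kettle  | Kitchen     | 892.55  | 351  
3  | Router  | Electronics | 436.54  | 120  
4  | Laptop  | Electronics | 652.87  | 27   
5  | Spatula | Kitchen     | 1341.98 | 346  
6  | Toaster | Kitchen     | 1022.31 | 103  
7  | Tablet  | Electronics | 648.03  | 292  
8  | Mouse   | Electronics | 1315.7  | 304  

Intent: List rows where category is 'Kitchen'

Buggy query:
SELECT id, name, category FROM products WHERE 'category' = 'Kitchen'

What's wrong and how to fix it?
Bug: 'category' in single quotes is a string literal, not the column; the comparison is literal-vs-literal and never true

Fix: Reference the column as category without single quotes

Corrected query:
SELECT id, name, category FROM products WHERE category = 'Kitchen'

Result:
id | name    | category
---+---------+---------
2  | Kettle  | Kitchen 
5  | Spatula | Kitchen 
6  | Toaster | Kitchen 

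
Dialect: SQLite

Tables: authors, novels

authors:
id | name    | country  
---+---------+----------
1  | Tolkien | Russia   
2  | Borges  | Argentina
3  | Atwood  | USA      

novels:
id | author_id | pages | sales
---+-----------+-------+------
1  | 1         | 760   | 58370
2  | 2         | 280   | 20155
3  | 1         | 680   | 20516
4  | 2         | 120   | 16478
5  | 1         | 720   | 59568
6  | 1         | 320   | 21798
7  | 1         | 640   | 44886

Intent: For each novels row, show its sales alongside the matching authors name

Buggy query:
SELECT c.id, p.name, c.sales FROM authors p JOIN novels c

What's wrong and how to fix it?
Bug: JOIN with no ON clause produces a cartesian product; every novels row pairs with every authors row

Fix: Add ON c.author_id = p.id to the JOIN

Corrected query:
SELECT c.id, p.name, c.sales FROM authors p JOIN novels c ON c.author_id = p.id

Result:
id | name    | sales
---+---------+------
1  | Tolkien | 58370
2  | Borges  | 20155
3  | Tolkien | 20516
4  | Borges  | 16478
5  | Tolkien | 59568
6  | Tolkien | 21798
7  | Tolkien | 44886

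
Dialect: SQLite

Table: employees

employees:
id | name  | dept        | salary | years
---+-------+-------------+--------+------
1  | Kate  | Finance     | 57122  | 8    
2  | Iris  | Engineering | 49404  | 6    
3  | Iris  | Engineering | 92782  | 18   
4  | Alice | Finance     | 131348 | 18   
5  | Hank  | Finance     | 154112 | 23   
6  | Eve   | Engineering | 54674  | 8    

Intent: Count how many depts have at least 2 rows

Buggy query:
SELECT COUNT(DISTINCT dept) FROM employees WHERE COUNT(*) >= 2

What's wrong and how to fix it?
Bug: WHERE filters individual rows, not groups, so a group-level COUNT is invalid there

Fix: Group first with HAVING COUNT(*) >= 2, then COUNT the resulting groups

Corrected query:
SELECT COUNT(*) FROM (SELECT dept FROM employees GROUP BY dept HAVING COUNT(*) >= 2)

Result:
COUNT(*)
--------
2       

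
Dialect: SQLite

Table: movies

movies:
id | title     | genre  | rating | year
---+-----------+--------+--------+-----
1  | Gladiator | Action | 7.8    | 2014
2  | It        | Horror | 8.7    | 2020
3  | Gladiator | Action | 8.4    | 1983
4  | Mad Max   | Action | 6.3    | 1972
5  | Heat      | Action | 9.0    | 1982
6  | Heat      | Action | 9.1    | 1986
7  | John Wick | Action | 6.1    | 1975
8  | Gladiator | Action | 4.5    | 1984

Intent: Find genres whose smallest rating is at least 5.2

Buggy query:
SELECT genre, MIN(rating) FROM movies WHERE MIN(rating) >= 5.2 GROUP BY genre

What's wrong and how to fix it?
Bug: MIN() in WHERE is a misuse of aggregate

Fix: Use HAVING for the per-group MIN condition

Corrected query:
SELECT genre, MIN(rating) FROM movies GROUP BY genre HAVING MIN(rating) >= 5.2

Result:
genre  | MIN(rating)
-------+------------
Horror | 8.7        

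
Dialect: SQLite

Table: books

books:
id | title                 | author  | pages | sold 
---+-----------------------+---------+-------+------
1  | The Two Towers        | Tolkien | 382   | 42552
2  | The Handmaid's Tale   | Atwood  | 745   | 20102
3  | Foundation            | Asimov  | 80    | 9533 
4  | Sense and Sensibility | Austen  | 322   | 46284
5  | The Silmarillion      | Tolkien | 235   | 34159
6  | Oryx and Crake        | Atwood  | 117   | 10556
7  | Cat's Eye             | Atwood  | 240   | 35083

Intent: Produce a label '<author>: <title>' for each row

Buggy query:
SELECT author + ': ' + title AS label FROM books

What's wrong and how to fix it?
Bug: SQLite uses || for string concatenation; + coerces text to numbers (yielding 0)

Fix: Replace + with || to concatenate text

Corrected query:
SELECT author || ': ' || title AS label FROM books

Result:
label                        
-----------------------------
Tolkien: The Two Towers      
Atwood: The Handmaid's Tale  
Asimov: Foundation           
Austen: Sense and Sensibility
Tolkien: The Silmarillion    
Atwood: Oryx and Crake       
Atwood: Cat's Eye            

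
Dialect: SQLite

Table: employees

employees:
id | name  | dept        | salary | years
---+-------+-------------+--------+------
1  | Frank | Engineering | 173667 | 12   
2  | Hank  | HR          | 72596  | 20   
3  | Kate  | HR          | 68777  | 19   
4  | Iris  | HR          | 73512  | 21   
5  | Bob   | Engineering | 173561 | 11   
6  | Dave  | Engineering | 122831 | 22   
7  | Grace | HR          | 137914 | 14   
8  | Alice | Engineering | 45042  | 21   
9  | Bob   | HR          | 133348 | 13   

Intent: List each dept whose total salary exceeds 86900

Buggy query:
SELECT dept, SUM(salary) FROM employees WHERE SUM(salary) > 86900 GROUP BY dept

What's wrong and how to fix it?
Bug: Aggregate functions cannot appear in a WHERE clause

Fix: Move the aggregate condition to a HAVING clause

Corrected query:
SELECT dept, SUM(salary) FROM employees GROUP BY dept HAVING SUM(salary) > 86900

Result:
dept        | SUM(salary)
------------+------------
Engineering | 515101     
HR          | 486147     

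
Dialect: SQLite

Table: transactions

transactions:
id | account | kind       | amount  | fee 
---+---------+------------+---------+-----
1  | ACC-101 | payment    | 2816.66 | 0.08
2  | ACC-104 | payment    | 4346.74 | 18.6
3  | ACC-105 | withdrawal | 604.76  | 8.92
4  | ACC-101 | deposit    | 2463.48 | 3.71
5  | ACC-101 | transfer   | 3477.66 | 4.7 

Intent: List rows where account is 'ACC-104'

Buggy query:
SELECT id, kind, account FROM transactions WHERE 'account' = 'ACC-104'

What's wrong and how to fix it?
Bug: Single quotes denote string literals in SQL; the column name is being compared as a constant string

Fix: Reference the column as account without single quotes

Corrected query:
SELECT id, kind, account FROM transactions WHERE account = 'ACC-104'

Result:
id | kind    | account
---+---------+--------
2  | payment | ACC-104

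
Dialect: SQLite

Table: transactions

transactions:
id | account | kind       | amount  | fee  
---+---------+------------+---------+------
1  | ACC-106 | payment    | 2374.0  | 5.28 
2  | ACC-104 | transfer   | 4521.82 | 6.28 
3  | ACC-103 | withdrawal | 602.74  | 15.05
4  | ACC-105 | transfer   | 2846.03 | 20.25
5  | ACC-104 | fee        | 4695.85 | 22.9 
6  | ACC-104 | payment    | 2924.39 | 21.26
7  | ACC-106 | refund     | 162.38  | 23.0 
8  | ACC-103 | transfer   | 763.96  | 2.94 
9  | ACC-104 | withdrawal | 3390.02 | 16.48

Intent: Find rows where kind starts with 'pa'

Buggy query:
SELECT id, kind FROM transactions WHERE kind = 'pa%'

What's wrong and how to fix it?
Bug: '=' compares the literal string including the % character; pattern matching needs LIKE

Fix: Replace '=' with LIKE so 'pa%' is treated as a pattern

Corrected query:
SELECT id, kind FROM transactions WHERE kind LIKE 'pa%'

Result:
id | kind   
---+--------
1  | payment
6  | payment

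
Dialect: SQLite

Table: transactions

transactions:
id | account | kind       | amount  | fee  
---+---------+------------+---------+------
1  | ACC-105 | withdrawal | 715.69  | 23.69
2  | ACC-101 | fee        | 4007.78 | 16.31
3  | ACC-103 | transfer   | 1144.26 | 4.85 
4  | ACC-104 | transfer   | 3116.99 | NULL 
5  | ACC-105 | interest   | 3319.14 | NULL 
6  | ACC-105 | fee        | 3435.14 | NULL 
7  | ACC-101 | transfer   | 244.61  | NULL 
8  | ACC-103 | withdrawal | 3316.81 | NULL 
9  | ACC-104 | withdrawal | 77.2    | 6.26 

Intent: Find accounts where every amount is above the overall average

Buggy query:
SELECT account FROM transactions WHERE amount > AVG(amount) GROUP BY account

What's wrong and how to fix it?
Bug: AVG() is an aggregate; it can't sit directly in WHERE

Fix: Use a subquery for AVG and a HAVING MIN(...) filter so the condition holds for every row in the group

Corrected query:
SELECT account FROM transactions GROUP BY account HAVING MIN(amount) > (SELECT AVG(amount) FROM transactions)

Result:
(no rows)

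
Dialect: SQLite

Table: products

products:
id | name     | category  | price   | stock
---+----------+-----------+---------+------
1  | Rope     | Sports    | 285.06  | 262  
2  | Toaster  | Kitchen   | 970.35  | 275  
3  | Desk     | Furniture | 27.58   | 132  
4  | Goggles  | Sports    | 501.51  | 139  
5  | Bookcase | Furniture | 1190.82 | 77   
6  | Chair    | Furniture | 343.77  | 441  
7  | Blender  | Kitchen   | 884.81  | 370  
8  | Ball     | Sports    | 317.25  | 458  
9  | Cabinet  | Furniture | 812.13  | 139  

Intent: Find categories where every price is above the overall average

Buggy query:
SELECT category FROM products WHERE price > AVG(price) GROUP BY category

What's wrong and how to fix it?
Bug: AVG() is an aggregate; it can't sit directly in WHERE

Fix: Use a subquery for AVG and a HAVING MIN(...) filter so the condition holds for every row in the group

Corrected query:
SELECT category FROM products GROUP BY category HAVING MIN(price) > (SELECT AVG(price) FROM products)

Result:
category
--------
Kitchen 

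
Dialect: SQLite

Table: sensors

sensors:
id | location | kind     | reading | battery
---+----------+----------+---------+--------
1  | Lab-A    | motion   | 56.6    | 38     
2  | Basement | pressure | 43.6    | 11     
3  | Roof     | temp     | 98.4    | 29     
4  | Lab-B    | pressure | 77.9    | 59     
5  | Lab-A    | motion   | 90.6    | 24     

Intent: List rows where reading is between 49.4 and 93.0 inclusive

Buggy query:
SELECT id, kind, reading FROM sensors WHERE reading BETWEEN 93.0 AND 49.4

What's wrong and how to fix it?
Bug: BETWEEN expects the lower bound first; with 93.0 AND 49.4 the range is empty

Fix: Write BETWEEN 49.4 AND 93.0

Corrected query:
SELECT id, kind, reading FROM sensors WHERE reading BETWEEN 49.4 AND 93.0

Result:
id | kind     | reading
---+----------+--------
1  | motion   | 56.6   
4  | pressure | 77.9   
5  | motion   | 90.6   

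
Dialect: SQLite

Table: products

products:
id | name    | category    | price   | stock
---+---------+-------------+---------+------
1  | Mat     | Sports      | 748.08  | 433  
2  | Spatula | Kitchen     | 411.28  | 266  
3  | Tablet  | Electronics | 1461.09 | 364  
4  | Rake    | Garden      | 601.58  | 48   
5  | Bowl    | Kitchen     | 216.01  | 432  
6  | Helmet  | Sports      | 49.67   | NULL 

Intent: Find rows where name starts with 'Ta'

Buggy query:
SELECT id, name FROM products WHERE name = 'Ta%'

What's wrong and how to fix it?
Bug: Wildcards only work with LIKE; '=' treats '%' as a literal character

Fix: Use LIKE for wildcard pattern matching

Corrected query:
SELECT id, name FROM products WHERE name LIKE 'Ta%'

Result:
id | name  
---+-------
3  | Tablet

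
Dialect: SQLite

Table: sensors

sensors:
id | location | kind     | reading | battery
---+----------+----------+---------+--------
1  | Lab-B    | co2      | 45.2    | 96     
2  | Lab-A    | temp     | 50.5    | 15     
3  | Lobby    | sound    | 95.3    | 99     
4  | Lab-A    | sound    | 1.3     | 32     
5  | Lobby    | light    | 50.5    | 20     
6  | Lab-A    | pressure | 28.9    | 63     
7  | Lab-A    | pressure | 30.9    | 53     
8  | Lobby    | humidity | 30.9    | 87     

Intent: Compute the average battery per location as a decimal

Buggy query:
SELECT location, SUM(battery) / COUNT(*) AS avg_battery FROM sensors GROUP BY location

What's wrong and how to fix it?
Bug: SUM(battery) and COUNT(*) are both integers; the division truncates the fractional part

Fix: Cast one side to REAL so the division keeps the fractional part

Corrected query:
SELECT location, SUM(battery) * 1.0 / COUNT(*) AS avg_battery FROM sensors GROUP BY location

Result:
location | avg_battery
---------+------------
Lab-A    | 40.75      
Lab-B    | 96         
Lobby    | 68.666667  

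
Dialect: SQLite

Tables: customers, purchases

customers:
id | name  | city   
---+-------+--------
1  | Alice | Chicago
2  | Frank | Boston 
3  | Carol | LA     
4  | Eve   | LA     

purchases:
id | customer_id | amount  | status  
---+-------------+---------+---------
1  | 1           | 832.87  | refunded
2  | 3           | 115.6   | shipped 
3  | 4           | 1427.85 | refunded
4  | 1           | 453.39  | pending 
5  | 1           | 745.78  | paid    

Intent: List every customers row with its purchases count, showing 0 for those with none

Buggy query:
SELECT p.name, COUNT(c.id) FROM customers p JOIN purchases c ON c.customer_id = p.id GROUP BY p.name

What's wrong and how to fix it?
Bug: INNER JOIN drops customers rows that have no matching purchases rows

Fix: Use LEFT JOIN so parents without children still appear (COUNT(c.id) gives 0)

Corrected query:
SELECT p.name, COUNT(c.id) FROM customers p LEFT JOIN purchases c ON c.customer_id = p.id GROUP BY p.name

Result:
name  | COUNT(c.id)
------+------------
Alice | 3          
Carol | 1          
Eve   | 1          
Frank | 0          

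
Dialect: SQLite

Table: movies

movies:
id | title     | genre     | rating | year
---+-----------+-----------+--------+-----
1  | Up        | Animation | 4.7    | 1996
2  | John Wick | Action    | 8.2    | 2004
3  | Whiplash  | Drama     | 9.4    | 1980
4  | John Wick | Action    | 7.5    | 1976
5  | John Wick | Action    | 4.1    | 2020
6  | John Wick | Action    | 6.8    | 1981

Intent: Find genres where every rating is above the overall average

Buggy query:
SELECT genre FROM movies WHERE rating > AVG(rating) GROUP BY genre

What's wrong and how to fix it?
Bug: AVG() is an aggregate; it can't sit directly in WHERE

Fix: Compute the overall average in a scalar subquery and compare each group's MIN against it in HAVING

Corrected query:
SELECT genre FROM movies GROUP BY genre HAVING MIN(rating) > (SELECT AVG(rating) FROM movies)

Result:
genre
-----
Drama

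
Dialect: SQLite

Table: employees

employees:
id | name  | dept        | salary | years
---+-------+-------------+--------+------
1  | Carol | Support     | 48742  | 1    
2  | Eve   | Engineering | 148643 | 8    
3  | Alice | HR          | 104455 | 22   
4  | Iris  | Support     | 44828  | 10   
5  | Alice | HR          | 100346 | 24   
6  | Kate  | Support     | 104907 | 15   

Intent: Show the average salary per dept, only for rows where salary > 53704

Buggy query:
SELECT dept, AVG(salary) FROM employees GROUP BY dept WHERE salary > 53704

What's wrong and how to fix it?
Bug: WHERE cannot follow GROUP BY

Fix: Place WHERE between FROM and GROUP BY

Corrected query:
SELECT dept, AVG(salary) FROM employees WHERE salary > 53704 GROUP BY dept

Result:
dept        | AVG(salary)
------------+------------
Engineering | 148643     
HR          | 102400.5   
Support     | 104907     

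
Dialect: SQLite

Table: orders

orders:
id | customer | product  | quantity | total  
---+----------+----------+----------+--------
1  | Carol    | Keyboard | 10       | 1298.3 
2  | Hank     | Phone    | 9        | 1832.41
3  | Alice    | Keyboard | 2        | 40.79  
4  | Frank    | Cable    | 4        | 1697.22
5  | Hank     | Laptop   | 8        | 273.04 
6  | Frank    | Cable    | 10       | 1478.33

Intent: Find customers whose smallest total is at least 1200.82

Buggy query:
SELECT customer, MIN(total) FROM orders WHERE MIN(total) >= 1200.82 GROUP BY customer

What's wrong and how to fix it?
Bug: MIN() in WHERE is a misuse of aggregate

Fix: Use HAVING for the per-group MIN condition

Corrected query:
SELECT customer, MIN(total) FROM orders GROUP BY customer HAVING MIN(total) >= 1200.82

Result:
customer | MIN(total)
---------+-----------
Carol    | 1298.3    
Frank    | 1478.33   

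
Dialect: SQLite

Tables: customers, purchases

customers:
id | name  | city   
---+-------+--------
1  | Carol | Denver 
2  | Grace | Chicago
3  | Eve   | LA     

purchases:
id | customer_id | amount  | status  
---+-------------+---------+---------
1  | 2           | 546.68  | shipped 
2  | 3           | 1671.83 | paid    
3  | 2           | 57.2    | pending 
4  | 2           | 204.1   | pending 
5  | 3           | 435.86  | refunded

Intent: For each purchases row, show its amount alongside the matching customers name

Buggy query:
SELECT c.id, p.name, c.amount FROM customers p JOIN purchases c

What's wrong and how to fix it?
Bug: JOIN with no ON clause produces a cartesian product; every purchases row pairs with every customers row

Fix: Add ON c.customer_id = p.id to the JOIN

Corrected query:
SELECT c.id, p.name, c.amount FROM customers p JOIN purchases c ON c.customer_id = p.id

Result:
id | name  | amount 
---+-------+--------
1  | Grace | 546.68 
2  | Eve   | 1671.83
3  | Grace | 57.2   
4  | Grace | 204.1  
5  | Eve   | 435.86 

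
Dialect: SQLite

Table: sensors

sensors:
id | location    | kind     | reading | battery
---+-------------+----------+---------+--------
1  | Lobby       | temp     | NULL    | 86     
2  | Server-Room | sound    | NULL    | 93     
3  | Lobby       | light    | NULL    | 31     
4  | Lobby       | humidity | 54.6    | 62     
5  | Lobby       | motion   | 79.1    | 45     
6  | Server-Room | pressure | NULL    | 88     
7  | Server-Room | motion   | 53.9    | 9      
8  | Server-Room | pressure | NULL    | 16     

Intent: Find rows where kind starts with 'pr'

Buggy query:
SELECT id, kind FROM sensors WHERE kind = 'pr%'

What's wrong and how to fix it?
Bug: '=' compares the literal string including the % character; pattern matching needs LIKE

Fix: Use LIKE for wildcard pattern matching

Corrected query:
SELECT id, kind FROM sensors WHERE kind LIKE 'pr%'

Result:
id | kind    
---+---------
6  | pressure
8  | pressure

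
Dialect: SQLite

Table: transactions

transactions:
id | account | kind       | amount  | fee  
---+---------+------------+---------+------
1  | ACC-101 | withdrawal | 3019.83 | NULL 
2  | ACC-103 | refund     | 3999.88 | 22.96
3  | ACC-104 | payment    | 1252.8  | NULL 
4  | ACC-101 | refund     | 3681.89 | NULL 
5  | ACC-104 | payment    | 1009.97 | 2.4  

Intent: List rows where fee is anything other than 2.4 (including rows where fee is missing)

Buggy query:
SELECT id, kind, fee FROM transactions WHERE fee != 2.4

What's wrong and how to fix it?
Bug: Inequality against NULL is unknown, not true; rows with NULL are dropped

Fix: Handle NULL separately with IS NULL alongside the inequality

Corrected query:
SELECT id, kind, fee FROM transactions WHERE fee != 2.4 OR fee IS NULL

Result:
id | kind       | fee  
---+------------+------
1  | withdrawal | NULL 
2  | refund     | 22.96
3  | payment    | NULL 
4  | refund     | NULL 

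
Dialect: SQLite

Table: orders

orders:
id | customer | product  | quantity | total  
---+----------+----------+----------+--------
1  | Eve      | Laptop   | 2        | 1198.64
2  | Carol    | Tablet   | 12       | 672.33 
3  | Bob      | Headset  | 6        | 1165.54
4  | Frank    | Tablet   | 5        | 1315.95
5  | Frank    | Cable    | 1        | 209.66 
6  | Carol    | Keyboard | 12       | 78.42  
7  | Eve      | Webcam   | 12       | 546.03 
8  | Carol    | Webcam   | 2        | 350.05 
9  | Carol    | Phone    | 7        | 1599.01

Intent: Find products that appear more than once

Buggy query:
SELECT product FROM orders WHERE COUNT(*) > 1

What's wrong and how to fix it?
Bug: COUNT(*) is an aggregate and cannot be used in WHERE

Fix: GROUP BY product, then filter groups with HAVING COUNT(*) > 1

Corrected query:
SELECT product FROM orders GROUP BY product HAVING COUNT(*) > 1

Result:
product
-------
Tablet 
Webcam 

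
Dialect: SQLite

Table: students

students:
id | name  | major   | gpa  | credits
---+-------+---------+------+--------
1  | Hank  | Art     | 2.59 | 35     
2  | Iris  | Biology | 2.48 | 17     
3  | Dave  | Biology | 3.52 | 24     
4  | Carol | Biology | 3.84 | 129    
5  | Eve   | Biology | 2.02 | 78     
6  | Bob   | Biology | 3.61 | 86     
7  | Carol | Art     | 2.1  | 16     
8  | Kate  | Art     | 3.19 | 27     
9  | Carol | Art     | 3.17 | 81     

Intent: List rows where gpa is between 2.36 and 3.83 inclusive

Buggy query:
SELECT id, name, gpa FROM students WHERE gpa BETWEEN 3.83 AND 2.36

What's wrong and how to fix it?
Bug: BETWEEN expects the lower bound first; with 3.83 AND 2.36 the range is empty

Fix: Swap the bounds so the smaller value comes first

Corrected query:
SELECT id, name, gpa FROM students WHERE gpa BETWEEN 2.36 AND 3.83

Result:
id | name  | gpa 
---+-------+-----
1  | Hank  | 2.59
2  | Iris  | 2.48
3  | Dave  | 3.52
6  | Bob   | 3.61
8  | Kate  | 3.19
9  | Carol | 3.17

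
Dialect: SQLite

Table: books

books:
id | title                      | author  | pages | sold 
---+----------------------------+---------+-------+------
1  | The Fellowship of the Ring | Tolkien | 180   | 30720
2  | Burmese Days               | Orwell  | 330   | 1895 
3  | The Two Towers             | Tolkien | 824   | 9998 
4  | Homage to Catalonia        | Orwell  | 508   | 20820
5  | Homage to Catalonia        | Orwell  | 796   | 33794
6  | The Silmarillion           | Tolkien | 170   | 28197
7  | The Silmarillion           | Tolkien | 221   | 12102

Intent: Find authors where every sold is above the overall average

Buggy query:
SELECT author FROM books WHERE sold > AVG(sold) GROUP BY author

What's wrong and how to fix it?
Bug: WHERE evaluates per row before aggregation, so AVG() is unavailable

Fix: Compute the overall average in a scalar subquery and compare each group's MIN against it in HAVING

Corrected query:
SELECT author FROM books GROUP BY author HAVING MIN(sold) > (SELECT AVG(sold) FROM books)

Result:
(no rows)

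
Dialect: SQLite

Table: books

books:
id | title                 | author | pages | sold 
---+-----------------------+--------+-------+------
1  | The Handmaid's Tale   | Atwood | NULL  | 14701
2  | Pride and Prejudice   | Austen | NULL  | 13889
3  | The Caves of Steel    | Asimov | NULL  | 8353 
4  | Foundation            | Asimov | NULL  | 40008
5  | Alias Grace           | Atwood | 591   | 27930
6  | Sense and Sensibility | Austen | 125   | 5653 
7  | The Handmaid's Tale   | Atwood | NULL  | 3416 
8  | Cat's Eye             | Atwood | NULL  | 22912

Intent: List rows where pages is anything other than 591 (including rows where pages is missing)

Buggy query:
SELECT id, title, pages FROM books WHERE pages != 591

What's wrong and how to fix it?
Bug: 'pages != 591' is unknown when pages is NULL, so NULL rows are silently excluded

Fix: Handle NULL separately with IS NULL alongside the inequality

Corrected query:
SELECT id, title, pages FROM books WHERE pages != 591 OR pages IS NULL

Result:
id | title                 | pages
---+-----------------------+------
1  | The Handmaid's Tale   | NULL 
2  | Pride and Prejudice   | NULL 
3  | The Caves of Steel    | NULL 
4  | Foundation            | NULL 
6  | Sense and Sensibility | 125  
7  | The Handmaid's Tale   | NULL 
8  | Cat's Eye             | NULL 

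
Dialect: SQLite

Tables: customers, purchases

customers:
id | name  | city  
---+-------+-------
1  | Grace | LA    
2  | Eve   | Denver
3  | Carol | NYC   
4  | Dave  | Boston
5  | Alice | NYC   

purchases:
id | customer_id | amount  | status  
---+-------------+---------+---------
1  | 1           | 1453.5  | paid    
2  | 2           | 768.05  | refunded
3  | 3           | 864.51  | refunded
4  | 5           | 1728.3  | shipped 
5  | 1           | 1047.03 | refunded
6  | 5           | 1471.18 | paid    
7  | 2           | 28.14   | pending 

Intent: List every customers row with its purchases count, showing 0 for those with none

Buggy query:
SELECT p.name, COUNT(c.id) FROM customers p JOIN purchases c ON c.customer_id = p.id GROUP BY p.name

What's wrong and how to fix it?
Bug: INNER JOIN drops customers rows that have no matching purchases rows

Fix: Use LEFT JOIN so parents without children still appear (COUNT(c.id) gives 0)

Corrected query:
SELECT p.name, COUNT(c.id) FROM customers p LEFT JOIN purchases c ON c.customer_id = p.id GROUP BY p.name

Result:
name  | COUNT(c.id)
------+------------
Alice | 2          
Carol | 1          
Dave  | 0          
Eve   | 2          
Grace | 2          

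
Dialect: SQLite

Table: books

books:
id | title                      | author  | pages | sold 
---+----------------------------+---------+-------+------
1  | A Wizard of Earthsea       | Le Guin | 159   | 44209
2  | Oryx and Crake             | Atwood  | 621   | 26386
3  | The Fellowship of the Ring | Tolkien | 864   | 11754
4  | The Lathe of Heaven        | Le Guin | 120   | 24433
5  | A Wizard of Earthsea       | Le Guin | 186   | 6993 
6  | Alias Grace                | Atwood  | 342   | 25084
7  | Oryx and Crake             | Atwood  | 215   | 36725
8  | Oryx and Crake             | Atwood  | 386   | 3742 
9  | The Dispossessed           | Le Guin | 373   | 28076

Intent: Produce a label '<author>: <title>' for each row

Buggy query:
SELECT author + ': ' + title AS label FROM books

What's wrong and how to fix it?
Bug: '+' is numeric addition; on text columns SQLite converts them to 0 instead of concatenating

Fix: Replace + with || to concatenate text

Corrected query:
SELECT author || ': ' || title AS label FROM books

Result:
label                              
-----------------------------------
Le Guin: A Wizard of Earthsea      
Atwood: Oryx and Crake             
Tolkien: The Fellowship of the Ring
Le Guin: The Lathe of Heaven       
Le Guin: A Wizard of Earthsea      
Atwood: Alias Grace                
Atwood: Oryx and Crake             
Atwood: Oryx and Crake             
Le Guin: The Dispossessed          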